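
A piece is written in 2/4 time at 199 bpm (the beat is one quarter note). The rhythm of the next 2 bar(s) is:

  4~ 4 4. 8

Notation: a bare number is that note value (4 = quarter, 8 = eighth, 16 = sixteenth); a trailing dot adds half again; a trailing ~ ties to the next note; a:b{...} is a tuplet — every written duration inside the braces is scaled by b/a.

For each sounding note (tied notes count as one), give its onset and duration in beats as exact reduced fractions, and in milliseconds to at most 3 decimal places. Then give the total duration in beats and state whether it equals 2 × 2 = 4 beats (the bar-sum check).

1) 0.0ms=0b +603.015ms=2b
2) 603.015ms=2b +452.261ms=3/2b
3) 1055.276ms=7/2b +150.754ms=1/2b
Σ=4b of 4 (199bpm 2/4) — PASS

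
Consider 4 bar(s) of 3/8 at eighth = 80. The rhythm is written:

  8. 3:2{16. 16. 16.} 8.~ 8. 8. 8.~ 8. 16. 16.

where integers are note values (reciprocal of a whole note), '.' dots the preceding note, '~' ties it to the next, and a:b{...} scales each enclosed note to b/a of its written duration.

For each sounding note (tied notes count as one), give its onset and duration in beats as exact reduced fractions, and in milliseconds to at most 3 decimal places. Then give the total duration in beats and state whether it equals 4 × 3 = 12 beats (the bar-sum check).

1) 0.0ms=0b +1125.0ms=3/2b
2) 1125.0ms=3/2b +375.0ms=1/2b
3) 1500.0ms=2b +375.0ms=1/2b
4) 1875.0ms=5/2b +375.0ms=1/2b
5) 2250.0ms=3b +2250.0ms=3b
6) 4500.0ms=6b +1125.0ms=3/2b
7) 5625.0ms=15/2b +2250.0ms=3b
8) 7875.0ms=21/2b +562.5ms=3/4b
9) 8437.5ms=45/4b +562.5ms=3/4b
Σ=12b of 12 (80bpm 3/8) — PASS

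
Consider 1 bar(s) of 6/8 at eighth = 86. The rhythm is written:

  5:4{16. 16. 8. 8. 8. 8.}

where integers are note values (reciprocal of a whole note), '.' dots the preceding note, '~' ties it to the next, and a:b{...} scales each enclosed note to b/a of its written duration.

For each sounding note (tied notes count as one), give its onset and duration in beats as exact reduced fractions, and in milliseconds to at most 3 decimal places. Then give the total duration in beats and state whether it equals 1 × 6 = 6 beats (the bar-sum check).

1) 0.0ms=0b +418.605ms=3/5b
2) 418.605ms=3/5b +418.605ms=3/5b
3) 837.209ms=6/5b +837.209ms=6/5b
4) 1674.419ms=12/5b +837.209ms=6/5b
5) 2511.628ms=18/5b +837.209ms=6/5b
6) 3348.837ms=24/5b +837.209ms=6/5b
Σ=6b of 6 (86bpm 6/8) — PASS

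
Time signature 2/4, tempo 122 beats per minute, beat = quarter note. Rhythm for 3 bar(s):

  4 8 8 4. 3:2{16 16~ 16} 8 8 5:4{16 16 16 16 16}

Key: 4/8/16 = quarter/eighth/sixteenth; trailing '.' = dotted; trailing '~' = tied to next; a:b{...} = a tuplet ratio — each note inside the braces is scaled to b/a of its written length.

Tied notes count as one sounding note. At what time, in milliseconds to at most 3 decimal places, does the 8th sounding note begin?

note 8 onset = 9/2b = 2213.115ms

1. 0.0ms @ 0 + 491.803ms (1)
2. 491.803ms @ 1 + 245.902ms (1/2)
3. 737.705ms @ 3/2 + 245.902ms (1/2)
4. 983.607ms @ 2 + 737.705ms (3/2)
5. 1721.311ms @ 7/2 + 81.967ms (1/6)
6. 1803.279ms @ 11/3 + 163.934ms (1/3)
7. 1967.213ms @ 4 + 245.902ms (1/2)
8. 2213.115ms @ 9/2 + 245.902ms (1/2)
9. 2459.016ms @ 5 + 98.361ms (1/5)
10. 2557.377ms @ 26/5 + 98.361ms (1/5)
11. 2655.738ms @ 27/5 + 98.361ms (1/5)
12. 2754.098ms @ 28/5 + 98.361ms (1/5)
13. 2852.459ms @ 29/5 + 98.361ms (1/5)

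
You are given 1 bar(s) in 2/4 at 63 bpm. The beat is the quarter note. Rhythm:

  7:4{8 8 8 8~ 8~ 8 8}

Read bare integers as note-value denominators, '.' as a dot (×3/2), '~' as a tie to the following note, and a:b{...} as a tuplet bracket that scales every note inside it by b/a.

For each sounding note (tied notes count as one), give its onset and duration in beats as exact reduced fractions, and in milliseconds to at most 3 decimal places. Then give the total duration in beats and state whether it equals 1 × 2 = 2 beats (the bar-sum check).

1) 0.0ms=0b +272.109ms=2/7b
2) 272.109ms=2/7b +272.109ms=2/7b
3) 544.218ms=4/7b +272.109ms=2/7b
4) 816.327ms=6/7b +816.327ms=6/7b
5) 1632.653ms=12/7b +272.109ms=2/7b
Σ=2b of 2 (63bpm 2/4) — PASS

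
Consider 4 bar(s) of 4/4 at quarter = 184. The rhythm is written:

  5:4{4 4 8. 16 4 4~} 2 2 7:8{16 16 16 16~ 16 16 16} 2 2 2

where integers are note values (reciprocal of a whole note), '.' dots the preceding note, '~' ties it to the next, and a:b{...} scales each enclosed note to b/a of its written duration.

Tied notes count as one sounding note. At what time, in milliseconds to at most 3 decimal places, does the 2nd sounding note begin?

1. 0.0ms @ 0 + 260.87ms (4/5)
2. 260.87ms @ 4/5 + 260.87ms (4/5)
3. 521.739ms @ 8/5 + 195.652ms (3/5)
4. 717.391ms @ 11/5 + 65.217ms (1/5)
5. 782.609ms @ 12/5 + 260.87ms (4/5)
6. 1043.478ms @ 16/5 + 913.043ms (14/5)
7. 1956.522ms @ 6 + 652.174ms (2)
8. 2608.696ms @ 8 + 93.168ms (2/7)
9. 2701.863ms @ 58/7 + 93.168ms (2/7)
10. 2795.031ms @ 60/7 + 93.168ms (2/7)
11. 2888.199ms @ 62/7 + 186.335ms (4/7)
12. 3074.534ms @ 66/7 + 93.168ms (2/7)
13. 3167.702ms @ 68/7 + 93.168ms (2/7)
14. 3260.87ms @ 10 + 652.174ms (2)
15. 3913.043ms @ 12 + 652.174ms (2)
16. 4565.217ms @ 14 + 652.174ms (2)

note 2 onset = 4/5b = 260.87ms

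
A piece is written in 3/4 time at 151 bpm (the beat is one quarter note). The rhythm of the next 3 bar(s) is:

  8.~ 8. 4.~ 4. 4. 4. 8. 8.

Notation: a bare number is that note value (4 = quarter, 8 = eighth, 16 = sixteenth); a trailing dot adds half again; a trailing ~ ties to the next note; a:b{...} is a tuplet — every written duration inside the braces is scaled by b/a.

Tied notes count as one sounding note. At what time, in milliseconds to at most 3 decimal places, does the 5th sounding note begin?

1. 0.0ms @ 0 + 596.026ms (3/2)
2. 596.026ms @ 3/2 + 1192.053ms (3)
3. 1788.079ms @ 9/2 + 596.026ms (3/2)
4. 2384.106ms @ 6 + 596.026ms (3/2)
5. 2980.132ms @ 15/2 + 298.013ms (3/4)
6. 3278.146ms @ 33/4 + 298.013ms (3/4)

note 5 onset = 15/2b = 2980.132ms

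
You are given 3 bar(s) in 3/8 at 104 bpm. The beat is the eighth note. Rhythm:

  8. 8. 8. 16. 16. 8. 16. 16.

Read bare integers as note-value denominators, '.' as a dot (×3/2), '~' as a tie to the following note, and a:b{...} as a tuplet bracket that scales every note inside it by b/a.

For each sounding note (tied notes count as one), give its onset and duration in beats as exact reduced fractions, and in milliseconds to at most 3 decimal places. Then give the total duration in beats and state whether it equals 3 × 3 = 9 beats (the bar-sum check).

1) 0.0ms=0b +865.385ms=3/2b
2) 865.385ms=3/2b +865.385ms=3/2b
3) 1730.769ms=3b +865.385ms=3/2b
4) 2596.154ms=9/2b +432.692ms=3/4b
5) 3028.846ms=21/4b +432.692ms=3/4b
6) 3461.538ms=6b +865.385ms=3/2b
7) 4326.923ms=15/2b +432.692ms=3/4b
8) 4759.615ms=33/4b +432.692ms=3/4b
Σ=9b of 9 (104bpm 3/8) — PASS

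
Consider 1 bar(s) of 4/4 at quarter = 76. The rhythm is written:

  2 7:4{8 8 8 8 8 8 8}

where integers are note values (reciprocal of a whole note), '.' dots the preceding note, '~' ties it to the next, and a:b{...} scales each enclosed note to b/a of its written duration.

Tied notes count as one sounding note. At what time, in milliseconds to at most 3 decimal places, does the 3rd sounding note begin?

1. 0.0ms @ 0 + 1578.947ms (2)
2. 1578.947ms @ 2 + 225.564ms (2/7)
3. 1804.511ms @ 16/7 + 225.564ms (2/7)
4. 2030.075ms @ 18/7 + 225.564ms (2/7)
5. 2255.639ms @ 20/7 + 225.564ms (2/7)
6. 2481.203ms @ 22/7 + 225.564ms (2/7)
7. 2706.767ms @ 24/7 + 225.564ms (2/7)
8. 2932.331ms @ 26/7 + 225.564ms (2/7)

note 3 onset = 16/7b = 1804.511ms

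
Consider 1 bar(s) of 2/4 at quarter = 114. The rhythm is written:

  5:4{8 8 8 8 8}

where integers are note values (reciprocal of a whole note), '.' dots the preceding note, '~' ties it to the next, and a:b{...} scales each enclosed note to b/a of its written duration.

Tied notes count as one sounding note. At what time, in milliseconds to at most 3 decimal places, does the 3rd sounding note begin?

note 3 onset = 4/5b = 421.053ms

1. 0.0ms @ 0 + 210.526ms (2/5)
2. 210.526ms @ 2/5 + 210.526ms (2/5)
3. 421.053ms @ 4/5 + 210.526ms (2/5)
4. 631.579ms @ 6/5 + 210.526ms (2/5)
5. 842.105ms @ 8/5 + 210.526ms (2/5)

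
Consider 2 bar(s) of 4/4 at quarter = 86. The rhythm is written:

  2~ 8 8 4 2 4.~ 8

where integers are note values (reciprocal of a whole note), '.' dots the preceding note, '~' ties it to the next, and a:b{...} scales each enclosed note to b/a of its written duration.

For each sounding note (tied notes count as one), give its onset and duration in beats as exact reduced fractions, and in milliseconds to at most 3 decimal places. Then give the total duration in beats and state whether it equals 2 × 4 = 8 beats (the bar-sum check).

1) 0.0ms=0b +1744.186ms=5/2b
2) 1744.186ms=5/2b +348.837ms=1/2b
3) 2093.023ms=3b +697.674ms=1b
4) 2790.698ms=4b +1395.349ms=2b
5) 4186.047ms=6b +1395.349ms=2b
Σ=8b of 8 (86bpm 4/4) — PASS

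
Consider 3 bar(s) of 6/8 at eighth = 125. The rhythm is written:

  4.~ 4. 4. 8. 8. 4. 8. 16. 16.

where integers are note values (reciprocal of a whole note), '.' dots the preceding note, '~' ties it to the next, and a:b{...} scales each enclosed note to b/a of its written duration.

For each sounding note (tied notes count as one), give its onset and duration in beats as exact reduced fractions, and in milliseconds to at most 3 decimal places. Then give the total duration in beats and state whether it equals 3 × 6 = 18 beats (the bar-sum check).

1) 0.0ms=0b +2880.0ms=6b
2) 2880.0ms=6b +1440.0ms=3b
3) 4320.0ms=9b +720.0ms=3/2b
4) 5040.0ms=21/2b +720.0ms=3/2b
5) 5760.0ms=12b +1440.0ms=3b
6) 7200.0ms=15b +720.0ms=3/2b
7) 7920.0ms=33/2b +360.0ms=3/4b
8) 8280.0ms=69/4b +360.0ms=3/4b
Σ=18b of 18 (125bpm 6/8) — PASS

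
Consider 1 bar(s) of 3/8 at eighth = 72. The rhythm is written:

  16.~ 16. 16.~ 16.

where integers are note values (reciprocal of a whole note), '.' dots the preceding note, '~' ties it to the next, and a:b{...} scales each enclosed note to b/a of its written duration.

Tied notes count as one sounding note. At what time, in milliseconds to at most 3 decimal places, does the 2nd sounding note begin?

note 2 onset = 3/2b = 1250.0ms

1. 0.0ms @ 0 + 1250.0ms (3/2)
2. 1250.0ms @ 3/2 + 1250.0ms (3/2)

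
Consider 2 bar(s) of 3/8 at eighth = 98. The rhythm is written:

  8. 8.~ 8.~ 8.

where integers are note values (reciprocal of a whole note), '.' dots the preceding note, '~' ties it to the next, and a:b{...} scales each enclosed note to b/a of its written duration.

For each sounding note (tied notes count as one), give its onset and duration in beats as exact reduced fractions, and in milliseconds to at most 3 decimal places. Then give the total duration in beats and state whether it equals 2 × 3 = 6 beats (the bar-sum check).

1) 0.0ms=0b +918.367ms=3/2b
2) 918.367ms=3/2b +2755.102ms=9/2b
Σ=6b of 6 (98bpm 3/8) — PASS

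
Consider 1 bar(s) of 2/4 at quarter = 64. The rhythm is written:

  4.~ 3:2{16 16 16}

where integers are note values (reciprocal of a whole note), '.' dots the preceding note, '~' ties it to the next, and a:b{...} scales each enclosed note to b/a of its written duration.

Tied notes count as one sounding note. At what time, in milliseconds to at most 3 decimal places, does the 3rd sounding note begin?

1. 0.0ms @ 0 + 1562.5ms (5/3)
2. 1562.5ms @ 5/3 + 156.25ms (1/6)
3. 1718.75ms @ 11/6 + 156.25ms (1/6)

note 3 onset = 11/6b = 1718.75ms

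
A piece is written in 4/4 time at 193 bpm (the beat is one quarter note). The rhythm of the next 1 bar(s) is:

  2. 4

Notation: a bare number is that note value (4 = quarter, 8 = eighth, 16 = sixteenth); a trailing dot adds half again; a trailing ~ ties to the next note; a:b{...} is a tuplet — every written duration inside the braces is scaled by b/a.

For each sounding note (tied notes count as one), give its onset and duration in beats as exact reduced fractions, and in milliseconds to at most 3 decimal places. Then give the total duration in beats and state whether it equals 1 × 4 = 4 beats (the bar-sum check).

1) 0.0ms=0b +932.642ms=3b
2) 932.642ms=3b +310.881ms=1b
Σ=4b of 4 (193bpm 4/4) — PASS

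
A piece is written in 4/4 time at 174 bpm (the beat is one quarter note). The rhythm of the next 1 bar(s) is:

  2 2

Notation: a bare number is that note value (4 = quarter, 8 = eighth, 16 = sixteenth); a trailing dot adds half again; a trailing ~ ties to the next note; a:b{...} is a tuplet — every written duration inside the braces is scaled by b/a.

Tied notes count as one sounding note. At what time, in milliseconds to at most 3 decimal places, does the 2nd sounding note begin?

note 2 onset = 2b = 689.655ms

1. 0.0ms @ 0 + 689.655ms (2)
2. 689.655ms @ 2 + 689.655ms (2)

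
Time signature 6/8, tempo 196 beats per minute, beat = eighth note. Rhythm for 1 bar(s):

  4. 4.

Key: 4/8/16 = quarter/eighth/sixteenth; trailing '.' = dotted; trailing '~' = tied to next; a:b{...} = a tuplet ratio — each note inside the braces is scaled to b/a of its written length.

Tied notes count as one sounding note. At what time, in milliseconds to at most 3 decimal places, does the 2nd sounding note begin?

note 2 onset = 3b = 918.367ms

1. 0.0ms @ 0 + 918.367ms (3)
2. 918.367ms @ 3 + 918.367ms (3)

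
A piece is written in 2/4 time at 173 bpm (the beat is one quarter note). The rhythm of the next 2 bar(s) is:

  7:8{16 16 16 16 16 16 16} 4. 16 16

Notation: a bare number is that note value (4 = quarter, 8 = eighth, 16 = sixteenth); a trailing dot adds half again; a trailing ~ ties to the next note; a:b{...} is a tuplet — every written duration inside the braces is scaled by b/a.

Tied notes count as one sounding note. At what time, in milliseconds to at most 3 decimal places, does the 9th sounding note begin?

note 9 onset = 7/2b = 1213.873ms

1. 0.0ms @ 0 + 99.092ms (2/7)
2. 99.092ms @ 2/7 + 99.092ms (2/7)
3. 198.183ms @ 4/7 + 99.092ms (2/7)
4. 297.275ms @ 6/7 + 99.092ms (2/7)
5. 396.367ms @ 8/7 + 99.092ms (2/7)
6. 495.458ms @ 10/7 + 99.092ms (2/7)
7. 594.55ms @ 12/7 + 99.092ms (2/7)
8. 693.642ms @ 2 + 520.231ms (3/2)
9. 1213.873ms @ 7/2 + 86.705ms (1/4)
10. 1300.578ms @ 15/4 + 86.705ms (1/4)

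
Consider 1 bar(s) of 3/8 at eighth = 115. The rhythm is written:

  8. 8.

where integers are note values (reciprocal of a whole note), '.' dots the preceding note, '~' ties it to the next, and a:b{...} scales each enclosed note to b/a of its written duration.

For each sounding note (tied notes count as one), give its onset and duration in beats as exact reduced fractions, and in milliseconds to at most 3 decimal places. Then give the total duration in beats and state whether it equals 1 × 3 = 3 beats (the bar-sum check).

1) 0.0ms=0b +782.609ms=3/2b
2) 782.609ms=3/2b +782.609ms=3/2b
Σ=3b of 3 (115bpm 3/8) — PASS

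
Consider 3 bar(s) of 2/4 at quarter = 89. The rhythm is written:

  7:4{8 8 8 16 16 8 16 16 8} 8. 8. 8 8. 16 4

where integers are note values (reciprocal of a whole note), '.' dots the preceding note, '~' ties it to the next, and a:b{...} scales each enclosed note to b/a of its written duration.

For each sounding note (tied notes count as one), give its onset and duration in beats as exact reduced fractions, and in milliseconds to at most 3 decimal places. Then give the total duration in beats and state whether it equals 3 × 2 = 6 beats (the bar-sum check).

1) 0.0ms=0b +192.616ms=2/7b
2) 192.616ms=2/7b +192.616ms=2/7b
3) 385.233ms=4/7b +192.616ms=2/7b
4) 577.849ms=6/7b +96.308ms=1/7b
5) 674.157ms=1b +96.308ms=1/7b
6) 770.465ms=8/7b +192.616ms=2/7b
7) 963.082ms=10/7b +96.308ms=1/7b
8) 1059.39ms=11/7b +96.308ms=1/7b
9) 1155.698ms=12/7b +192.616ms=2/7b
10) 1348.315ms=2b +505.618ms=3/4b
11) 1853.933ms=11/4b +505.618ms=3/4b
12) 2359.551ms=7/2b +337.079ms=1/2b
13) 2696.629ms=4b +505.618ms=3/4b
14) 3202.247ms=19/4b +168.539ms=1/4b
15) 3370.787ms=5b +674.157ms=1b
Σ=6b of 6 (89bpm 2/4) — PASS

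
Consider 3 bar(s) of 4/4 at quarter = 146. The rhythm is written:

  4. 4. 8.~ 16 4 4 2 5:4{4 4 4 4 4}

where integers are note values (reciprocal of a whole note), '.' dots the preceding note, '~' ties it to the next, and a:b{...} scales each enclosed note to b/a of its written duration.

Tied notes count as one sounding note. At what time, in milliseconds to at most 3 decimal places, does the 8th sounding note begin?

1. 0.0ms @ 0 + 616.438ms (3/2)
2. 616.438ms @ 3/2 + 616.438ms (3/2)
3. 1232.877ms @ 3 + 410.959ms (1)
4. 1643.836ms @ 4 + 410.959ms (1)
5. 2054.795ms @ 5 + 410.959ms (1)
6. 2465.753ms @ 6 + 821.918ms (2)
7. 3287.671ms @ 8 + 328.767ms (4/5)
8. 3616.438ms @ 44/5 + 328.767ms (4/5)
9. 3945.205ms @ 48/5 + 328.767ms (4/5)
10. 4273.973ms @ 52/5 + 328.767ms (4/5)
11. 4602.74ms @ 56/5 + 328.767ms (4/5)

note 8 onset = 44/5b = 3616.438ms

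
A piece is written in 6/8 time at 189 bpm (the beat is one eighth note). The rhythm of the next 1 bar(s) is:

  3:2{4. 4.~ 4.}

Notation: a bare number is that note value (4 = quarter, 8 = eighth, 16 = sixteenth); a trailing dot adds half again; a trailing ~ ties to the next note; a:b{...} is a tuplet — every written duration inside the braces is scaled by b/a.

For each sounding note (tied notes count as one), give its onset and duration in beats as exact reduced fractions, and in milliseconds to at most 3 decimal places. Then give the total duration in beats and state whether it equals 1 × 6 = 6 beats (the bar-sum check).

1) 0.0ms=0b +634.921ms=2b
2) 634.921ms=2b +1269.841ms=4b
Σ=6b of 6 (189bpm 6/8) — PASS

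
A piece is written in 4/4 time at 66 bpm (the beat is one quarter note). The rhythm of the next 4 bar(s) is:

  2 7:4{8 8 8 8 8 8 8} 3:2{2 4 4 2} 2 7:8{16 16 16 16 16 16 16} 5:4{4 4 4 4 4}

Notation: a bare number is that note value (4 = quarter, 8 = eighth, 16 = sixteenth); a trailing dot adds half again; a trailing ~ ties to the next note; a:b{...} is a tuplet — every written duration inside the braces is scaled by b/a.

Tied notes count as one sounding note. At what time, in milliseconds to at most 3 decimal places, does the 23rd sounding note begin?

note 23 onset = 68/5b = 12363.636ms

1. 0.0ms @ 0 + 1818.182ms (2)
2. 1818.182ms @ 2 + 259.74ms (2/7)
3. 2077.922ms @ 16/7 + 259.74ms (2/7)
4. 2337.662ms @ 18/7 + 259.74ms (2/7)
5. 2597.403ms @ 20/7 + 259.74ms (2/7)
6. 2857.143ms @ 22/7 + 259.74ms (2/7)
7. 3116.883ms @ 24/7 + 259.74ms (2/7)
8. 3376.623ms @ 26/7 + 259.74ms (2/7)
9. 3636.364ms @ 4 + 1212.121ms (4/3)
10. 4848.485ms @ 16/3 + 606.061ms (2/3)
11. 5454.545ms @ 6 + 606.061ms (2/3)
12. 6060.606ms @ 20/3 + 1212.121ms (4/3)
13. 7272.727ms @ 8 + 1818.182ms (2)
14. 9090.909ms @ 10 + 259.74ms (2/7)
15. 9350.649ms @ 72/7 + 259.74ms (2/7)
16. 9610.39ms @ 74/7 + 259.74ms (2/7)
17. 9870.13ms @ 76/7 + 259.74ms (2/7)
18. 10129.87ms @ 78/7 + 259.74ms (2/7)
19. 10389.61ms @ 80/7 + 259.74ms (2/7)
20. 10649.351ms @ 82/7 + 259.74ms (2/7)
21. 10909.091ms @ 12 + 727.273ms (4/5)
22. 11636.364ms @ 64/5 + 727.273ms (4/5)
23. 12363.636ms @ 68/5 + 727.273ms (4/5)
24. 13090.909ms @ 72/5 + 727.273ms (4/5)
25. 13818.182ms @ 76/5 + 727.273ms (4/5)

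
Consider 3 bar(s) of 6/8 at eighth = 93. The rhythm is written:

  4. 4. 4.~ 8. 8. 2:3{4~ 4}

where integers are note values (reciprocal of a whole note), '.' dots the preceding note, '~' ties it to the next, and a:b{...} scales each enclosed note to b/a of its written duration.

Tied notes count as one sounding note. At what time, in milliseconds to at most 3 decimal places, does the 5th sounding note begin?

1. 0.0ms @ 0 + 1935.484ms (3)
2. 1935.484ms @ 3 + 1935.484ms (3)
3. 3870.968ms @ 6 + 2903.226ms (9/2)
4. 6774.194ms @ 21/2 + 967.742ms (3/2)
5. 7741.935ms @ 12 + 3870.968ms (6)

note 5 onset = 12b = 7741.935ms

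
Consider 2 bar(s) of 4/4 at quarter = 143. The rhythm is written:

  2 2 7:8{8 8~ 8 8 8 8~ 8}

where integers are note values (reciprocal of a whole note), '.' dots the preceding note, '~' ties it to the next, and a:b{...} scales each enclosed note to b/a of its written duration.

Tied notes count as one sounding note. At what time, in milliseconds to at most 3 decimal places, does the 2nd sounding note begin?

note 2 onset = 2b = 839.161ms

1. 0.0ms @ 0 + 839.161ms (2)
2. 839.161ms @ 2 + 839.161ms (2)
3. 1678.322ms @ 4 + 239.76ms (4/7)
4. 1918.082ms @ 32/7 + 479.52ms (8/7)
5. 2397.602ms @ 40/7 + 239.76ms (4/7)
6. 2637.363ms @ 44/7 + 239.76ms (4/7)
7. 2877.123ms @ 48/7 + 479.52ms (8/7)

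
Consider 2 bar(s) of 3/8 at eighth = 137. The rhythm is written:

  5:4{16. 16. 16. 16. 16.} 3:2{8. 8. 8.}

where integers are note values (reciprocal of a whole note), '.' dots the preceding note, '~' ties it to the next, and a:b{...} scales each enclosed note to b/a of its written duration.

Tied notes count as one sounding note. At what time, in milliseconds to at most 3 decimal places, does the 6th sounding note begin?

note 6 onset = 3b = 1313.869ms

1. 0.0ms @ 0 + 262.774ms (3/5)
2. 262.774ms @ 3/5 + 262.774ms (3/5)
3. 525.547ms @ 6/5 + 262.774ms (3/5)
4. 788.321ms @ 9/5 + 262.774ms (3/5)
5. 1051.095ms @ 12/5 + 262.774ms (3/5)
6. 1313.869ms @ 3 + 437.956ms (1)
7. 1751.825ms @ 4 + 437.956ms (1)
8. 2189.781ms @ 5 + 437.956ms (1)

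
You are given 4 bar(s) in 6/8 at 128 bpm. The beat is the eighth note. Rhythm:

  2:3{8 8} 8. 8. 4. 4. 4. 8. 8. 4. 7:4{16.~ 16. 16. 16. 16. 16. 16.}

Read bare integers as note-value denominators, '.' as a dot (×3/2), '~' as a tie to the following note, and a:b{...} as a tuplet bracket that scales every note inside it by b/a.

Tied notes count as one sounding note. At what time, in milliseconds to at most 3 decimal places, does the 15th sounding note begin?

note 15 onset = 162/7b = 10848.214ms

1. 0.0ms @ 0 + 703.125ms (3/2)
2. 703.125ms @ 3/2 + 703.125ms (3/2)
3. 1406.25ms @ 3 + 703.125ms (3/2)
4. 2109.375ms @ 9/2 + 703.125ms (3/2)
5. 2812.5ms @ 6 + 1406.25ms (3)
6. 4218.75ms @ 9 + 1406.25ms (3)
7. 5625.0ms @ 12 + 1406.25ms (3)
8. 7031.25ms @ 15 + 703.125ms (3/2)
9. 7734.375ms @ 33/2 + 703.125ms (3/2)
10. 8437.5ms @ 18 + 1406.25ms (3)
11. 9843.75ms @ 21 + 401.786ms (6/7)
12. 10245.536ms @ 153/7 + 200.893ms (3/7)
13. 10446.429ms @ 156/7 + 200.893ms (3/7)
14. 10647.321ms @ 159/7 + 200.893ms (3/7)
15. 10848.214ms @ 162/7 + 200.893ms (3/7)
16. 11049.107ms @ 165/7 + 200.893ms (3/7)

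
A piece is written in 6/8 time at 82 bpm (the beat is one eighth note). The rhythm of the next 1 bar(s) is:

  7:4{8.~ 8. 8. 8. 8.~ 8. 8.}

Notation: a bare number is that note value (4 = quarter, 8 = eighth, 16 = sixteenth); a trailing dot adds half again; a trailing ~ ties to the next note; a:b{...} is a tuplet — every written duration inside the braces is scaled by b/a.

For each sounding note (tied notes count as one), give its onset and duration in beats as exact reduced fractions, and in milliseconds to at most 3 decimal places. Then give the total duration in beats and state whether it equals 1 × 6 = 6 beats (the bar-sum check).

1) 0.0ms=0b +1254.355ms=12/7b
2) 1254.355ms=12/7b +627.178ms=6/7b
3) 1881.533ms=18/7b +627.178ms=6/7b
4) 2508.711ms=24/7b +1254.355ms=12/7b
5) 3763.066ms=36/7b +627.178ms=6/7b
Σ=6b of 6 (82bpm 6/8) — PASS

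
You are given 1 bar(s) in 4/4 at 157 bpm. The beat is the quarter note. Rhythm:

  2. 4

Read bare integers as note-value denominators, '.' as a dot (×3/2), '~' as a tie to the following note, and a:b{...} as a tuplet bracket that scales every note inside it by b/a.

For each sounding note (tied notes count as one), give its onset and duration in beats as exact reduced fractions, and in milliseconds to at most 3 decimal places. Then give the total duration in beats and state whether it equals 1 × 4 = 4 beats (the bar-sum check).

1) 0.0ms=0b +1146.497ms=3b
2) 1146.497ms=3b +382.166ms=1b
Σ=4b of 4 (157bpm 4/4) — PASS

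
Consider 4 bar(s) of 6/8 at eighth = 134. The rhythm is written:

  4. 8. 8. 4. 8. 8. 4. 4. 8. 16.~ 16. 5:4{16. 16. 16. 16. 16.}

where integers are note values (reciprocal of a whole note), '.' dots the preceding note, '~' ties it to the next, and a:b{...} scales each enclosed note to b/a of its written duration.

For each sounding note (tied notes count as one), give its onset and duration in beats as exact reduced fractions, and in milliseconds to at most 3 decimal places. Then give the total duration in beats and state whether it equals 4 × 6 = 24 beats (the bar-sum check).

1) 0.0ms=0b +1343.284ms=3b
2) 1343.284ms=3b +671.642ms=3/2b
3) 2014.925ms=9/2b +671.642ms=3/2b
4) 2686.567ms=6b +1343.284ms=3b
5) 4029.851ms=9b +671.642ms=3/2b
6) 4701.493ms=21/2b +671.642ms=3/2b
7) 5373.134ms=12b +1343.284ms=3b
8) 6716.418ms=15b +1343.284ms=3b
9) 8059.701ms=18b +671.642ms=3/2b
10) 8731.343ms=39/2b +671.642ms=3/2b
11) 9402.985ms=21b +268.657ms=3/5b
12) 9671.642ms=108/5b +268.657ms=3/5b
13) 9940.299ms=111/5b +268.657ms=3/5b
14) 10208.955ms=114/5b +268.657ms=3/5b
15) 10477.612ms=117/5b +268.657ms=3/5b
Σ=24b of 24 (134bpm 6/8) — PASS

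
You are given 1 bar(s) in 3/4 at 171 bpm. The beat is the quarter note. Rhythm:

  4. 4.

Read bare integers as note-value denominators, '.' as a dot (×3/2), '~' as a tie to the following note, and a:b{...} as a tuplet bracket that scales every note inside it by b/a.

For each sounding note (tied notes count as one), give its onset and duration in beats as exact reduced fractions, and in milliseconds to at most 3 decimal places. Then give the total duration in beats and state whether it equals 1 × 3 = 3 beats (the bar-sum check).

1) 0.0ms=0b +526.316ms=3/2b
2) 526.316ms=3/2b +526.316ms=3/2b
Σ=3b of 3 (171bpm 3/4) — PASS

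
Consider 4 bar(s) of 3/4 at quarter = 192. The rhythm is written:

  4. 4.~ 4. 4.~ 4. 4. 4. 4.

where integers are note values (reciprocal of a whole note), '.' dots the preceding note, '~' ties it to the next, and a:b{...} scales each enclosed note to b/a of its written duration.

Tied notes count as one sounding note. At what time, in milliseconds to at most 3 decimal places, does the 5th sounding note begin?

note 5 onset = 9b = 2812.5ms

1. 0.0ms @ 0 + 468.75ms (3/2)
2. 468.75ms @ 3/2 + 937.5ms (3)
3. 1406.25ms @ 9/2 + 937.5ms (3)
4. 2343.75ms @ 15/2 + 468.75ms (3/2)
5. 2812.5ms @ 9 + 468.75ms (3/2)
6. 3281.25ms @ 21/2 + 468.75ms (3/2)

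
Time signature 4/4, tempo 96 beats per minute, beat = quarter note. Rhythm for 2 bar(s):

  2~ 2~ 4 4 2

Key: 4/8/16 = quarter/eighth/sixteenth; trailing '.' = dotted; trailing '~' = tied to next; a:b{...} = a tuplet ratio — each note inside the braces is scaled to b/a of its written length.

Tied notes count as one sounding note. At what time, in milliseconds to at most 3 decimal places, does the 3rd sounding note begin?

1. 0.0ms @ 0 + 3125.0ms (5)
2. 3125.0ms @ 5 + 625.0ms (1)
3. 3750.0ms @ 6 + 1250.0ms (2)

note 3 onset = 6b = 3750.0ms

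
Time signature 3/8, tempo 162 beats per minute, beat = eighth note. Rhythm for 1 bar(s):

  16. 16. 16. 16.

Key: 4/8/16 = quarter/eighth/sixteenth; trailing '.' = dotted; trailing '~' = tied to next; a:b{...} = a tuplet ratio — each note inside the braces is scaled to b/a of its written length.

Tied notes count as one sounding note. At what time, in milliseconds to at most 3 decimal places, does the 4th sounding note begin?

1. 0.0ms @ 0 + 277.778ms (3/4)
2. 277.778ms @ 3/4 + 277.778ms (3/4)
3. 555.556ms @ 3/2 + 277.778ms (3/4)
4. 833.333ms @ 9/4 + 277.778ms (3/4)

note 4 onset = 9/4b = 833.333ms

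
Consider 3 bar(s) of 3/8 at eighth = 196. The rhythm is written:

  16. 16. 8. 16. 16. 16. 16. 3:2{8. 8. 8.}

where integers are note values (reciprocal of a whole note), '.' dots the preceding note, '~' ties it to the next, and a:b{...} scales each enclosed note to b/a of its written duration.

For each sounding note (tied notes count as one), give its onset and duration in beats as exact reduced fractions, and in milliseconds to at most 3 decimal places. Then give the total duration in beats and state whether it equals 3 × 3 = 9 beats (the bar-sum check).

1) 0.0ms=0b +229.592ms=3/4b
2) 229.592ms=3/4b +229.592ms=3/4b
3) 459.184ms=3/2b +459.184ms=3/2b
4) 918.367ms=3b +229.592ms=3/4b
5) 1147.959ms=15/4b +229.592ms=3/4b
6) 1377.551ms=9/2b +229.592ms=3/4b
7) 1607.143ms=21/4b +229.592ms=3/4b
8) 1836.735ms=6b +306.122ms=1b
9) 2142.857ms=7b +306.122ms=1b
10) 2448.98ms=8b +306.122ms=1b
Σ=9b of 9 (196bpm 3/8) — PASS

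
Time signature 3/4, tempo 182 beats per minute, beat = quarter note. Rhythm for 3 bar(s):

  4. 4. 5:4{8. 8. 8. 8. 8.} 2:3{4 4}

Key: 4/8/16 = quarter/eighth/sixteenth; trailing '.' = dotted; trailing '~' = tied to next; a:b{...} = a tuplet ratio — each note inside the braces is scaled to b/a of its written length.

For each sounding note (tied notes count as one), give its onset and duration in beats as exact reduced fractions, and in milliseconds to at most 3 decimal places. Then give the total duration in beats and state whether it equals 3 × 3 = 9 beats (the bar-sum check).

1) 0.0ms=0b +494.505ms=3/2b
2) 494.505ms=3/2b +494.505ms=3/2b
3) 989.011ms=3b +197.802ms=3/5b
4) 1186.813ms=18/5b +197.802ms=3/5b
5) 1384.615ms=21/5b +197.802ms=3/5b
6) 1582.418ms=24/5b +197.802ms=3/5b
7) 1780.22ms=27/5b +197.802ms=3/5b
8) 1978.022ms=6b +494.505ms=3/2b
9) 2472.527ms=15/2b +494.505ms=3/2b
Σ=9b of 9 (182bpm 3/4) — PASS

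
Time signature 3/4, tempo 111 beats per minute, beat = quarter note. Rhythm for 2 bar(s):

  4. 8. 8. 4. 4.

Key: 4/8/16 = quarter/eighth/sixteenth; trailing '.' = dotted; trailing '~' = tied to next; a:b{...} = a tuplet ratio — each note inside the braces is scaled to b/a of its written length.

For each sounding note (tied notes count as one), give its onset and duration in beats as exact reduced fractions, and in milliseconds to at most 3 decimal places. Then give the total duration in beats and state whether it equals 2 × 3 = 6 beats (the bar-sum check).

1) 0.0ms=0b +810.811ms=3/2b
2) 810.811ms=3/2b +405.405ms=3/4b
3) 1216.216ms=9/4b +405.405ms=3/4b
4) 1621.622ms=3b +810.811ms=3/2b
5) 2432.432ms=9/2b +810.811ms=3/2b
Σ=6b of 6 (111bpm 3/4) — PASS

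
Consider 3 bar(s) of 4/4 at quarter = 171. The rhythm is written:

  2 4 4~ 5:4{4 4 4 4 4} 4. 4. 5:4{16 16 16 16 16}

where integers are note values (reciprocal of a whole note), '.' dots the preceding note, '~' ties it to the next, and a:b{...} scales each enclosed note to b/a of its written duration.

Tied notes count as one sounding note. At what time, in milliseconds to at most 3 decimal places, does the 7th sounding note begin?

note 7 onset = 36/5b = 2526.316ms

1. 0.0ms @ 0 + 701.754ms (2)
2. 701.754ms @ 2 + 350.877ms (1)
3. 1052.632ms @ 3 + 631.579ms (9/5)
4. 1684.211ms @ 24/5 + 280.702ms (4/5)
5. 1964.912ms @ 28/5 + 280.702ms (4/5)
6. 2245.614ms @ 32/5 + 280.702ms (4/5)
7. 2526.316ms @ 36/5 + 280.702ms (4/5)
8. 2807.018ms @ 8 + 526.316ms (3/2)
9. 3333.333ms @ 19/2 + 526.316ms (3/2)
10. 3859.649ms @ 11 + 70.175ms (1/5)
11. 3929.825ms @ 56/5 + 70.175ms (1/5)
12. 4000.0ms @ 57/5 + 70.175ms (1/5)
13. 4070.175ms @ 58/5 + 70.175ms (1/5)
14. 4140.351ms @ 59/5 + 70.175ms (1/5)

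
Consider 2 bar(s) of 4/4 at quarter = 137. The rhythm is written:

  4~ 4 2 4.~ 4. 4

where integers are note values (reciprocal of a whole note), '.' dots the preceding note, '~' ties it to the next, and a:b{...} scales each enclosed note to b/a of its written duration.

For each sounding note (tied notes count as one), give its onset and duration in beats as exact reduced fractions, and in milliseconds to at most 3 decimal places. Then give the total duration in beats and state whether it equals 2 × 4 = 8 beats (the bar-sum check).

1) 0.0ms=0b +875.912ms=2b
2) 875.912ms=2b +875.912ms=2b
3) 1751.825ms=4b +1313.869ms=3b
4) 3065.693ms=7b +437.956ms=1b
Σ=8b of 8 (137bpm 4/4) — PASS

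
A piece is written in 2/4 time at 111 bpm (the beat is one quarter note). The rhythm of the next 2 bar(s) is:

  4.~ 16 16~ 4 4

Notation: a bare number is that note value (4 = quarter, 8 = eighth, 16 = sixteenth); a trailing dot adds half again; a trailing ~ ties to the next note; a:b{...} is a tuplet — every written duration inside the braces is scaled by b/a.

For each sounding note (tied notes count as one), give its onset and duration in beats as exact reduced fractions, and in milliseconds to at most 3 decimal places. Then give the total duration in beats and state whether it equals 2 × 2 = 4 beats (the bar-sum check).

1) 0.0ms=0b +945.946ms=7/4b
2) 945.946ms=7/4b +675.676ms=5/4b
3) 1621.622ms=3b +540.541ms=1b
Σ=4b of 4 (111bpm 2/4) — PASS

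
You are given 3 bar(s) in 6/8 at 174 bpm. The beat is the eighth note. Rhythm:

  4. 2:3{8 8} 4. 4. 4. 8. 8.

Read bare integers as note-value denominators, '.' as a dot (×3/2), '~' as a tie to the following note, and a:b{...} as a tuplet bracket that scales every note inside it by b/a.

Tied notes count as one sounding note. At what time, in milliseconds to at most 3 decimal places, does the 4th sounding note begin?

note 4 onset = 6b = 2068.966ms

1. 0.0ms @ 0 + 1034.483ms (3)
2. 1034.483ms @ 3 + 517.241ms (3/2)
3. 1551.724ms @ 9/2 + 517.241ms (3/2)
4. 2068.966ms @ 6 + 1034.483ms (3)
5. 3103.448ms @ 9 + 1034.483ms (3)
6. 4137.931ms @ 12 + 1034.483ms (3)
7. 5172.414ms @ 15 + 517.241ms (3/2)
8. 5689.655ms @ 33/2 + 517.241ms (3/2)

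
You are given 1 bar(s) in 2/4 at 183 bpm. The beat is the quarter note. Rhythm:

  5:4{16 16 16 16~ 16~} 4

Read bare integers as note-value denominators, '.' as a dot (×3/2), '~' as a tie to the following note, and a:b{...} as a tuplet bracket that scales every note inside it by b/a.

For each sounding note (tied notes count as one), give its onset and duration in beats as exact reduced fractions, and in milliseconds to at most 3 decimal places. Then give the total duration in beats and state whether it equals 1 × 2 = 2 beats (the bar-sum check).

1) 0.0ms=0b +65.574ms=1/5b
2) 65.574ms=1/5b +65.574ms=1/5b
3) 131.148ms=2/5b +65.574ms=1/5b
4) 196.721ms=3/5b +459.016ms=7/5b
Σ=2b of 2 (183bpm 2/4) — PASS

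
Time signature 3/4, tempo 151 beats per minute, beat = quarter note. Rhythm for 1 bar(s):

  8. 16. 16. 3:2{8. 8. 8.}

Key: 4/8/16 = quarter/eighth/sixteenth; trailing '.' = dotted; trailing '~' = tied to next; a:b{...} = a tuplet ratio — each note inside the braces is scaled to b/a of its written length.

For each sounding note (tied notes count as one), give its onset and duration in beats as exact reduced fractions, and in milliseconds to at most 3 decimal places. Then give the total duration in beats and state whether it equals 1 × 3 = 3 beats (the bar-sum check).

1) 0.0ms=0b +298.013ms=3/4b
2) 298.013ms=3/4b +149.007ms=3/8b
3) 447.02ms=9/8b +149.007ms=3/8b
4) 596.026ms=3/2b +198.675ms=1/2b
5) 794.702ms=2b +198.675ms=1/2b
6) 993.377ms=5/2b +198.675ms=1/2b
Σ=3b of 3 (151bpm 3/4) — PASS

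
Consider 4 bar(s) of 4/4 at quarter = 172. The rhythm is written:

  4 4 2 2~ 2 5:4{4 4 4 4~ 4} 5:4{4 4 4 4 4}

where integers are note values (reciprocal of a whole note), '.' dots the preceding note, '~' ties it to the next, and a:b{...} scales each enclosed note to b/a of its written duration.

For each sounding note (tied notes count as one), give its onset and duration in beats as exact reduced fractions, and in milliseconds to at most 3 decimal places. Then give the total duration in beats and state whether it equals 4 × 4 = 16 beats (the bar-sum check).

1) 0.0ms=0b +348.837ms=1b
2) 348.837ms=1b +348.837ms=1b
3) 697.674ms=2b +697.674ms=2b
4) 1395.349ms=4b +1395.349ms=4b
5) 2790.698ms=8b +279.07ms=4/5b
6) 3069.767ms=44/5b +279.07ms=4/5b
7) 3348.837ms=48/5b +279.07ms=4/5b
8) 3627.907ms=52/5b +558.14ms=8/5b
9) 4186.047ms=12b +279.07ms=4/5b
10) 4465.116ms=64/5b +279.07ms=4/5b
11) 4744.186ms=68/5b +279.07ms=4/5b
12) 5023.256ms=72/5b +279.07ms=4/5b
13) 5302.326ms=76/5b +279.07ms=4/5b
Σ=16b of 16 (172bpm 4/4) — PASS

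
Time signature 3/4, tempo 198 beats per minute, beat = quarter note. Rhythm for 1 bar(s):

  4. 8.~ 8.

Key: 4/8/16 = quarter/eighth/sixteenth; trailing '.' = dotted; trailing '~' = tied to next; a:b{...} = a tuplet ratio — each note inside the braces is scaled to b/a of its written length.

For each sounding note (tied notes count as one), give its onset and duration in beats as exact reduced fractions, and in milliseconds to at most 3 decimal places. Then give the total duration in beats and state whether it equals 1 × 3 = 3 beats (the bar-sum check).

1) 0.0ms=0b +454.545ms=3/2b
2) 454.545ms=3/2b +454.545ms=3/2b
Σ=3b of 3 (198bpm 3/4) — PASS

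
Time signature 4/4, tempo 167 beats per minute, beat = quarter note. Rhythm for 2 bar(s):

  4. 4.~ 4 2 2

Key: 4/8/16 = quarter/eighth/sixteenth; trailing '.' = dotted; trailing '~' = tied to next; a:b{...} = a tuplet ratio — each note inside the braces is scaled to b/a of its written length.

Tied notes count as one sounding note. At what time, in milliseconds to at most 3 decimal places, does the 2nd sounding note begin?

note 2 onset = 3/2b = 538.922ms

1. 0.0ms @ 0 + 538.922ms (3/2)
2. 538.922ms @ 3/2 + 898.204ms (5/2)
3. 1437.126ms @ 4 + 718.563ms (2)
4. 2155.689ms @ 6 + 718.563ms (2)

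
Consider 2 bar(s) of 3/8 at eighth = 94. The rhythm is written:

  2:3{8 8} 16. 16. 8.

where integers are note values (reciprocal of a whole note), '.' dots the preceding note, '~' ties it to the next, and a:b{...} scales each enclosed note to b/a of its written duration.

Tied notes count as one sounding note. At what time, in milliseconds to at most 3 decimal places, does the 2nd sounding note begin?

1. 0.0ms @ 0 + 957.447ms (3/2)
2. 957.447ms @ 3/2 + 957.447ms (3/2)
3. 1914.894ms @ 3 + 478.723ms (3/4)
4. 2393.617ms @ 15/4 + 478.723ms (3/4)
5. 2872.34ms @ 9/2 + 957.447ms (3/2)

note 2 onset = 3/2b = 957.447ms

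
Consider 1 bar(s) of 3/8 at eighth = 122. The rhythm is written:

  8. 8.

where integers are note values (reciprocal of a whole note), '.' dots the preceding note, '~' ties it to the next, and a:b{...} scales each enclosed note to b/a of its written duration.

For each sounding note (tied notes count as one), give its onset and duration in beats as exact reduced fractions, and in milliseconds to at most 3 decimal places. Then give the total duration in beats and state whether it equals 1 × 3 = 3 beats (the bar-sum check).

1) 0.0ms=0b +737.705ms=3/2b
2) 737.705ms=3/2b +737.705ms=3/2b
Σ=3b of 3 (122bpm 3/8) — PASS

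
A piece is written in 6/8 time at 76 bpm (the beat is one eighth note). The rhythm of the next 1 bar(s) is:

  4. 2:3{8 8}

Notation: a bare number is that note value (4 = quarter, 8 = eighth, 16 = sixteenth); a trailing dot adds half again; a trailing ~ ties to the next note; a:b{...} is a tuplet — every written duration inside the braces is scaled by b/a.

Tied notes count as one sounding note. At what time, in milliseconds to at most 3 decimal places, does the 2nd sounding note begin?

1. 0.0ms @ 0 + 2368.421ms (3)
2. 2368.421ms @ 3 + 1184.211ms (3/2)
3. 3552.632ms @ 9/2 + 1184.211ms (3/2)

note 2 onset = 3b = 2368.421ms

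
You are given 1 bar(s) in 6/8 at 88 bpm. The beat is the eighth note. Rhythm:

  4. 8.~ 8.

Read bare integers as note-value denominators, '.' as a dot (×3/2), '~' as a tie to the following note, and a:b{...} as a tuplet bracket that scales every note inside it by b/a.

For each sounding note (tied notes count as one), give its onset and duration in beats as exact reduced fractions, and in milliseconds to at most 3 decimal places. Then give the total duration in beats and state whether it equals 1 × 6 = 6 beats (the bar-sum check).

1) 0.0ms=0b +2045.455ms=3b
2) 2045.455ms=3b +2045.455ms=3b
Σ=6b of 6 (88bpm 6/8) — PASS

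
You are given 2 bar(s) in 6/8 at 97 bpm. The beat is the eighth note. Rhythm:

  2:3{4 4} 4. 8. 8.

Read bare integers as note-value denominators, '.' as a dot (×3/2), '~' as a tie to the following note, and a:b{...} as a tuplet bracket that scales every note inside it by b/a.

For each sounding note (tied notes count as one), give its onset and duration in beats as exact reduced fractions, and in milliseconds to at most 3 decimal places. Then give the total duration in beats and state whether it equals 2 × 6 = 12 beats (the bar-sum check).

1) 0.0ms=0b +1855.67ms=3b
2) 1855.67ms=3b +1855.67ms=3b
3) 3711.34ms=6b +1855.67ms=3b
4) 5567.01ms=9b +927.835ms=3/2b
5) 6494.845ms=21/2b +927.835ms=3/2b
Σ=12b of 12 (97bpm 6/8) — PASS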